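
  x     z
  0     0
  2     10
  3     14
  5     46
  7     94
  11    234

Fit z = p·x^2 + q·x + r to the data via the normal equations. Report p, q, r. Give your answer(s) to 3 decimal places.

p = 2.002, q = -0.798, r = 0.655

Setting ∂/∂p … = 0 gives: 17764·p + 1834·q + 208·r = 34236;  1834·p + 208·q + 28·r = 3524;  208·p + 28·q + 6·r = 398.
(Σx^2·x^2 = 17764, Σx^2·x = 1834, Σx^2 = 208, Σx·x = 208, Σx = 28, Σ1 = 6, Σx^2·z = 34236, Σx·z = 3524, Σz = 398.)
Row-reducing yields p = 106276/53085, q = -8474/10617, r = 11599/17695.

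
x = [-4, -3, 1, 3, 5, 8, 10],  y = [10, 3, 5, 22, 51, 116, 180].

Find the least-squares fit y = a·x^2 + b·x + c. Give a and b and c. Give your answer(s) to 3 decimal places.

a = 1.485, b = 3.072, c = -1.000

Setting ∂/∂a … = 0 gives: 15140·a + 1574·b + 224·c = 27089;  1574·a + 224·b + 20·c = 3005;  224·a + 20·b + 7·c = 387.
Row-reducing yields a = 792985/534134, b = 1641075/534134, c = -267163/267067.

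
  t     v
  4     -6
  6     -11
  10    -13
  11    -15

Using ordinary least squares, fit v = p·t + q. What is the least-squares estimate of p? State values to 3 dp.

p = -1.107

Forming XᵀX = [[273, 31]; [31, 4]] and Xᵀv = [-385, -45]ᵀ gives XᵀX·[p, q]ᵀ = Xᵀv.
Δ = 273·4 − 31² = 131.
p = ((-385)·4 − 31·(-45))/131 = -145/131; q = (273·(-45) − 31·(-385))/131 = -350/131.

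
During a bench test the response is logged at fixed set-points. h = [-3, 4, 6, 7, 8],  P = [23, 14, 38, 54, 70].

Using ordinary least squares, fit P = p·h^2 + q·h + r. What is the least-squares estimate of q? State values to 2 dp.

Entries of MᵀM: Σh^2·h^2 = 8130, Σh^2·h = 1108, Σh^2 = 174, Σh·h = 174, Σh = 22, Σ1 = 5.
And Σh^2·P = 8925, Σh·P = 1153, ΣP = 199.
Normal equations: [[8130, 1108, 174]; [1108, 174, 22]; [174, 22, 5]]·[p, q, r]ᵀ = [8925, 1153, 199]ᵀ.
Row-reducing yields p = 148507/107342, q = -272955/107342, r = 152585/53671.

q = -2.54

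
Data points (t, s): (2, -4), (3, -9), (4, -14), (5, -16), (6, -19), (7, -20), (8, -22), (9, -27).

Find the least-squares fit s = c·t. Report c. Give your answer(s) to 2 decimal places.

c = -2.97

From the data, Σt·t = 284.
Moment sums: Σt·s = -844.
So MᵀM·[c]ᵀ = Mᵀs: [[284]]·[c]ᵀ = [-844]ᵀ.
c = (-844)/284 = -2.97183.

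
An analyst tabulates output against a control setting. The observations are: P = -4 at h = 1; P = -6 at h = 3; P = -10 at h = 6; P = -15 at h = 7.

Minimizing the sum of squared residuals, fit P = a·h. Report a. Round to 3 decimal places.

The normal system XᵀX·[a]ᵀ = XᵀP is [[95]]·[a]ᵀ = [-187]ᵀ.
a = (-187)/95 = -1.96842.

a = -1.968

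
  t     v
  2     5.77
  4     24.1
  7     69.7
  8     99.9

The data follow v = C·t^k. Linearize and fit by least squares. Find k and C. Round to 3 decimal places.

Linearized form: ln v = k·ln t + ln C. From the 4 transformed points,
Σln t = 6.1048, Σ(ln t)² = 10.5129, Σln v = 13.7833, Σln t·ln v = 23.4593.
Normal system: [[10.5129, 6.1048]; [6.1048, 4]]·[k, ln C]ᵀ = [23.4593, 13.7833]ᵀ.
Solving (det = 4.7831): k = 2.02654, ln C = 0.35292, so C = exp(0.35292) = 1.42322.

k = 2.027, C = 1.423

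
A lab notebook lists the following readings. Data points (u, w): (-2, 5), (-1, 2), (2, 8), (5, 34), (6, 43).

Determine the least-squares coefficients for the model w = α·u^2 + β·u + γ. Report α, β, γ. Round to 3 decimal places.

Compute the Gram sums: Σu^2·u^2 = 1954, Σu^2·u = 340, Σu^2 = 70, Σu·u = 70, Σu = 10, Σ1 = 5.
Moment sums: Σu^2·w = 2452, Σu·w = 432, Σw = 92.
Normal equations: [[1954, 340, 70]; [340, 70, 10]; [70, 10, 5]]·[α, β, γ]ᵀ = [2452, 432, 92]ᵀ.
Solving the 3×3 system (Gaussian elimination) gives α = 86/87, β = 2188/2175, γ = 1848/725.

α = 0.989, β = 1.006, γ = 2.549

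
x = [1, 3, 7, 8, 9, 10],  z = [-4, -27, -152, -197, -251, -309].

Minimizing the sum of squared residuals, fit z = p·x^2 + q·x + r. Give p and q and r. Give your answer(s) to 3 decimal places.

With design matrix A, AᵀA = [[23140, 2612, 304]; [2612, 304, 38]; [304, 38, 6]] and Aᵀz = [-71534, -8074, -940]ᵀ.
Solving the 3×3 system (Gaussian elimination) gives p = -2897/926, q = 1008/2315, r = -2114/2315.

p = -3.129, q = 0.435, r = -0.913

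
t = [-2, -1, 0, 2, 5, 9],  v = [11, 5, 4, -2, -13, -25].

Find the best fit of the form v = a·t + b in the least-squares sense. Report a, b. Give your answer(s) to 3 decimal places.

a = -3.198, b = 3.595

With design matrix X, XᵀX = [[115, 13]; [13, 6]] and Xᵀv = [-321, -20]ᵀ.
Determinant 115·6 − 13² = 521.
a = ((-321)·6 − 13·(-20))/521 = -1666/521; b = (115·(-20) − 13·(-321))/521 = 1873/521.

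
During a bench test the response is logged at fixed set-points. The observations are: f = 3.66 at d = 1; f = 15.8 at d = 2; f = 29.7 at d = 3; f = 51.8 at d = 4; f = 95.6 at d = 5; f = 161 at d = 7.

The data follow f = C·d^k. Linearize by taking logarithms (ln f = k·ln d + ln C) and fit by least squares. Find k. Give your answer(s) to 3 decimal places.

Taking logs, ln f = k·ln d + ln C, so regress ln f on ln d.
Σln d = 6.7334, Σ(ln d)² = 9.9861, Σln f = 21.0376, Σln d·ln f = 28.3382.
Equations: 9.9861·k + 6.7334·ln C = 28.3382;  6.7334·k + 6·ln C = 21.0376.
Δ = 9.9861·6 − (6.7334)² = 14.5777; k = (28.3382·6 − 6.7334·21.0376)/14.5777 = 1.94643, ln C = (9.9861·21.0376 − 6.7334·28.3382)/14.5777 = 1.32192.

k = 1.946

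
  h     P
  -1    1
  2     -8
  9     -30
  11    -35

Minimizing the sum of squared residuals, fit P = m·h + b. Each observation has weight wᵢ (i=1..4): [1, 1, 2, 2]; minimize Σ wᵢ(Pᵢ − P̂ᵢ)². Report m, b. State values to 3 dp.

m = -3.034, b = -2.103

With design matrix X, XᵀWX = [[409, 41]; [41, 6]] and XᵀWP = [-1327, -137]ᵀ.
Determinant 409·6 − 41² = 773.
m = ((-1327)·6 − 41·(-137))/773 = -2345/773; b = (409·(-137) − 41·(-1327))/773 = -1626/773.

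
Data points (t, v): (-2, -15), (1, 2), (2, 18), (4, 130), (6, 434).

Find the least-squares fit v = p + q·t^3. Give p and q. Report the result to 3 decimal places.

p = 1.120, q = 2.005

Forming AᵀA = [[5, 281]; [281, 50881]] and Aᵀv = [569, 102330]ᵀ gives AᵀA·[p, q]ᵀ = Aᵀv.
Determinant 5·50881 − 281² = 175444.
p = (569·50881 − 281·102330)/175444 = 196559/175444; q = (5·102330 − 281·569)/175444 = 351761/175444.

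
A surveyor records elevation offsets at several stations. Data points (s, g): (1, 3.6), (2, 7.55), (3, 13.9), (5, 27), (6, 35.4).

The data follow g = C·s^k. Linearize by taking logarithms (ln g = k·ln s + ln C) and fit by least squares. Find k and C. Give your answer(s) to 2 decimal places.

k = 1.29, C = 3.39

With ln gᵢ as the transformed response and ln sᵢ as the regressor:
AᵀA = [[7.4881, 5.1930]; [5.1930, 5]], rhs = [15.9878, 12.7969]ᵀ  (here Σln s = 5.1930, Σ(ln s)² = 7.4881, Σln g = 12.7969, Σln s·ln g = 15.9878).
Δ = 7.4881·5 − (5.1930)² = 10.4737; k = (15.9878·5 − 5.1930·12.7969)/10.4737 = 1.28752, ln C = (7.4881·12.7969 − 5.1930·15.9878)/10.4737 = 1.22217, so C = exp(1.22217) = 3.39455.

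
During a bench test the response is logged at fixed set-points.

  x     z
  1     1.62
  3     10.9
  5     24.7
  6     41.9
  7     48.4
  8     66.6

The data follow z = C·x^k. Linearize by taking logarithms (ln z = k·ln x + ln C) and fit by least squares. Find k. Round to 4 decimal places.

k = 1.7759

Linearized form: ln z = k·ln x + ln C. From the 6 transformed points,
Sums: Σln x = 8.5252, Σ(ln x)² = 15.1183, Σln z = 17.8915, Σln x·ln z = 30.7583.
Normal system: [[15.1183, 8.5252]; [8.5252, 6]]·[k, ln C]ᵀ = [30.7583, 17.8915]ᵀ.
Solving (det = 18.0313): k = 1.77592, ln C = 0.45858.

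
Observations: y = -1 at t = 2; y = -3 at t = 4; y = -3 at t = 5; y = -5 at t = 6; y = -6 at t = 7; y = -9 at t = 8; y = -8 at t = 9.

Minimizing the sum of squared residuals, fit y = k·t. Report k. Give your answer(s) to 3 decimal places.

k = -0.891

Sums needed: Σt·t = 275.
And Σt·y = -245.
Hence k = -245 / 275 ≈ -0.890909.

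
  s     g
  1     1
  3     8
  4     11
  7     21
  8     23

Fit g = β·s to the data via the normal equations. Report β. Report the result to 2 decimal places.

Compute the Gram sums: Σs·s = 139.
For Aᵀg: Σs·g = 400.
β = 400/139 = 2.8777.

β = 2.88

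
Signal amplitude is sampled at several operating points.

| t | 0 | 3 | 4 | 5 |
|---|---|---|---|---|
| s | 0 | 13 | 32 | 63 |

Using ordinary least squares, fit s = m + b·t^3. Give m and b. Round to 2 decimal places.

From the data, Σ1 = 4, Σt^3 = 216, Σt^3·t^3 = 20450.
And Σs = 108, Σt^3·s = 10274.
Δ = 4·20450 − 216² = 35144.
m = (108·20450 − 216·10274)/35144 = -1323/4393; b = (4·10274 − 216·108)/35144 = 2221/4393.

m = -0.30, b = 0.51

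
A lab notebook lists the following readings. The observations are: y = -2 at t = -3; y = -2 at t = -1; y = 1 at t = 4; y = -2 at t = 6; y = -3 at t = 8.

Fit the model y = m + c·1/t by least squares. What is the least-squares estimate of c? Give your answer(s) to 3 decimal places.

Setting ∂/∂m … = 0 gives: 5·m + (-19/24)·c = -8;  (-19/24)·m + (701/576)·c = 53/24.
(Σ1 = 5, Σ1/t = -19/24, Σ1/t·1/t = 701/576, Σy = -8, Σ1/t·y = 53/24.)
Eliminating c: (701/576)·(row 1) − (-19/24)·(row 2) gives (131/24)·m = (701/576)·(-8) − (-19/24)·(53/24) = -4601/576, so m = -4601/3144.
Then c = ((53/24) − (-19/24)·(-4601/3144))/(701/576) = 113/131.

c = 0.863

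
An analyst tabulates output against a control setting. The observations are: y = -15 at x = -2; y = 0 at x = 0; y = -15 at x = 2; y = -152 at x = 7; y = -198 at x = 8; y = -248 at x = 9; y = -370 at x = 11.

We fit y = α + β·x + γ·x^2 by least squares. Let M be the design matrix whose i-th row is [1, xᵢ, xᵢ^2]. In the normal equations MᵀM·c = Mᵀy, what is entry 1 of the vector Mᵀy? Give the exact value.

-998

Entry 1 ↔ basis 1, so (Mᵀy)_{1} = Σᵢ yᵢ = (1)·(-15) + (1)·(0) + (1)·(-15) + (1)·(-152) + (1)·(-198) + (1)·(-248) + (1)·(-370) = -998.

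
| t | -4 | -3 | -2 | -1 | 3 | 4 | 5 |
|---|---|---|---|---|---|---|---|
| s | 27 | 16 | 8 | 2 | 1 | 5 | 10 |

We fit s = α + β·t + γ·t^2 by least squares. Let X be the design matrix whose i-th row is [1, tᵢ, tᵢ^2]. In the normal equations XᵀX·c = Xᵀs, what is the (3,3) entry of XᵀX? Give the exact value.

Row 3 ↔ basis t^2, column 3 ↔ basis t^2, so (XᵀX)_{3,3} = Σᵢ (t^2)·(t^2) = (16)·(16) + (9)·(9) + (4)·(4) + (1)·(1) + (9)·(9) + (16)·(16) + (25)·(25) = 1316.

1316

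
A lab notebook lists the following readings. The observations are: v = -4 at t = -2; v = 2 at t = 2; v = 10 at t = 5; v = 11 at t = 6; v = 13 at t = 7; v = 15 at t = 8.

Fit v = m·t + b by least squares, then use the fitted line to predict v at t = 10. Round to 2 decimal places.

Entries of AᵀA: Σt·t = 182, Σt = 26, Σ1 = 6.
Right-hand side: Σt·v = 339, Σv = 47.
Δ = 182·6 − 26² = 416.
m = (339·6 − 26·47)/416 = 203/104; b = (182·47 − 26·339)/416 = -5/8.
At t = 10: v̂ = (203/104)·(10) + (-5/8)·(1) = 1965/104.

v̂ = 18.89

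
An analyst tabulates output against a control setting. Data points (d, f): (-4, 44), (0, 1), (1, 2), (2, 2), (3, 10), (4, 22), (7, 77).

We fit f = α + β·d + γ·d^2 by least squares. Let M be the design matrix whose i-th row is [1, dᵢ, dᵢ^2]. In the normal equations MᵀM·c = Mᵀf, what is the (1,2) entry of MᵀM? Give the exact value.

Row 1 ↔ basis 1, column 2 ↔ basis d, so (MᵀM)_{1,2} = Σᵢ d = (1)·(-4) + (1)·(0) + (1)·(1) + (1)·(2) + (1)·(3) + (1)·(4) + (1)·(7) = 13.

13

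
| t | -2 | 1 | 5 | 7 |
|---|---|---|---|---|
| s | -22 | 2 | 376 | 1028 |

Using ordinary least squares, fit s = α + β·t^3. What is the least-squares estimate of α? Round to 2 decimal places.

α = 0.75

Compute the Gram sums: Σ1 = 4, Σt^3 = 461, Σt^3·t^3 = 133339.
Right-hand side: Σs = 1384, Σt^3·s = 399782.
AᵀA·[α, β]ᵀ = Aᵀs becomes [[4, 461]; [461, 133339]]·[α, β]ᵀ = [1384, 399782]ᵀ.
Determinant 4·133339 − 461² = 320835.
α = (1384·133339 − 461·399782)/320835 = 80558/106945; β = (4·399782 − 461·1384)/320835 = 320368/106945.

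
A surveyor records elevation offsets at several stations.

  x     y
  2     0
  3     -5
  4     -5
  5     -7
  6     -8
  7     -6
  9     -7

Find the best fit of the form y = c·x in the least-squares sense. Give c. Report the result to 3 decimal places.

MᵀM·[c]ᵀ = Mᵀy reads: 220·c = -223.
c = (-223)/220 = -1.01364.

c = -1.014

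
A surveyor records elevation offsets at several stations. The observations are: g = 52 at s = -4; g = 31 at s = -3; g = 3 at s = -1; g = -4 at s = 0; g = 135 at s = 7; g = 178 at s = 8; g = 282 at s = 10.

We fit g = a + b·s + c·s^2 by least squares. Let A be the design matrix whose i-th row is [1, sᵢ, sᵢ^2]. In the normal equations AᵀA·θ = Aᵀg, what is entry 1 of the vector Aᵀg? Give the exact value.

Entry 1 ↔ basis 1, so (Aᵀg)_{1} = Σᵢ gᵢ = (1)·(52) + (1)·(31) + (1)·(3) + (1)·(-4) + (1)·(135) + (1)·(178) + (1)·(282) = 677.

677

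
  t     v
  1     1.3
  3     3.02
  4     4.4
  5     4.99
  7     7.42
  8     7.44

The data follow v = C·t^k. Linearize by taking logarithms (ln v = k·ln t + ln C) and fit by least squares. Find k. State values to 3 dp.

k = 0.869

Taking logs, ln v = k·ln t + ln C, so regress ln v on ln t.
Σln t = 8.1197, Σ(ln t)² = 13.8297, Σln v = 8.4677, Σln t·ln v = 13.9284.
Normal system: [[13.8297, 8.1197]; [8.1197, 6]]·[k, ln C]ᵀ = [13.9284, 8.4677]ᵀ.
Slope k = (n·Σln t·ln v − Σln t·Σln v)/(n·Σ(ln t)² − (Σln t)²) = (6·13.9284 − 8.1197·8.4677)/17.0487 = 0.86898; ln C = (Σln v − k·Σln t)/n = 0.23531.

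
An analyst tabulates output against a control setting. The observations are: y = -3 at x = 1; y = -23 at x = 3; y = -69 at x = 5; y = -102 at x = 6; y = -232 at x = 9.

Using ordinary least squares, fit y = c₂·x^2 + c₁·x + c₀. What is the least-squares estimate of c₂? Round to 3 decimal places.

From the data, Σx^2·x^2 = 8564, Σx^2·x = 1098, Σx^2 = 152, Σx·x = 152, Σx = 24, Σ1 = 5.
For Aᵀy: Σx^2·y = -24399, Σx·y = -3117, Σy = -429.
Row-reducing yields c₂ = -23549/7826, c₁ = 10791/7826, c₀ = -527/559.

c₂ = -3.009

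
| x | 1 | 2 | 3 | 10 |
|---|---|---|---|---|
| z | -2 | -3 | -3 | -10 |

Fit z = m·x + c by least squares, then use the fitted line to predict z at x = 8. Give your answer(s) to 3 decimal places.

The normal equations are: 114·m + 16·c = -117;  16·m + 4·c = -18.
(Σx·x = 114, Σx = 16, Σ1 = 4, Σx·z = -117, Σz = -18.)
Eliminating c: 4·(row 1) − 16·(row 2) gives 200·m = 4·(-117) − 16·(-18) = -180, so m = -9/10.
Then c = ((-18) − 16·(-9/10))/4 = -9/10.
At x = 8: ẑ = (-9/10)·(8) + (-9/10)·(1) = -81/10.

ẑ = -8.100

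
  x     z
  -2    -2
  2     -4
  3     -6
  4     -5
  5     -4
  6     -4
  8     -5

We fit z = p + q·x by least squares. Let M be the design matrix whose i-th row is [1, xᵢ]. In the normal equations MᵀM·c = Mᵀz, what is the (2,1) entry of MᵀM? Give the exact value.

26

Row 2 ↔ basis x, column 1 ↔ basis 1, so (MᵀM)_{2,1} = Σᵢ x = (-2)·(1) + (2)·(1) + (3)·(1) + (4)·(1) + (5)·(1) + (6)·(1) + (8)·(1) = 26.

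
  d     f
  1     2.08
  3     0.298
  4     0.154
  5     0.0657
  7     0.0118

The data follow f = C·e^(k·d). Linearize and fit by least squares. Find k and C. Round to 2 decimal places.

Taking logs, ln f = k·d + ln C, so regress ln f on d.
Σd = 20.0000, Σ(d)² = 100.0000, Σln f = -9.5114, Σd·ln f = -55.0737.
Equations: 100.0000·k + 20.0000·ln C = -55.0737;  20.0000·k + 5·ln C = -9.5114.
Solving (det = 100.0000): k = -0.85140, ln C = 1.50333, so C = exp(1.50333) = 4.49664.

k = -0.85, C = 4.50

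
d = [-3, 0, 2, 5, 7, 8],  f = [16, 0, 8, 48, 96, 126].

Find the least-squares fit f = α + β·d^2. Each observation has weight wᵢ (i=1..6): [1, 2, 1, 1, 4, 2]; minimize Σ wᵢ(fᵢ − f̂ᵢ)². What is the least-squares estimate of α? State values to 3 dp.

Entries of MᵀWM: Σwᵢ·1 = 11, Σwᵢ·d^2 = 362, Σwᵢ·d^2·d^2 = 18518.
For MᵀWf: Σwᵢ·f = 708, Σwᵢ·d^2·f = 36320.
MᵀWM·[α, β]ᵀ = MᵀWf becomes [[11, 362]; [362, 18518]]·[α, β]ᵀ = [708, 36320]ᵀ.
Δ = 11·18518 − 362² = 72654.
α = (708·18518 − 362·36320)/72654 = -18548/36327; β = (11·36320 − 362·708)/72654 = 71612/36327.

α = -0.511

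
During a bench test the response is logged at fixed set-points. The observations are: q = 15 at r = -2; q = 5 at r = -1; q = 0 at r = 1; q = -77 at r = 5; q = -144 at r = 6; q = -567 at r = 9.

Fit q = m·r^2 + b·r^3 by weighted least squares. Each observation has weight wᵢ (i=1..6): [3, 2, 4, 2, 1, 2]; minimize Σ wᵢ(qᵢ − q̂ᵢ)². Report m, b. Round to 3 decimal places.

m = 1.874, b = -0.986

The normal system MᵀWM·[m, b]ᵀ = MᵀWq is [[15722, 132030]; [132030, 1140986]]·[m, b]ᵀ = [-100698, -877410]ᵀ.
Eliminating b: 1140986·(row 1) − 132030·(row 2) gives 506660992·m = 1140986·(-100698) − 132030·(-877410) = 949434072, so m = 118679259/63332624.
Then b = ((-877410) − 132030·(118679259/63332624))/1140986 = -62435385/63332624.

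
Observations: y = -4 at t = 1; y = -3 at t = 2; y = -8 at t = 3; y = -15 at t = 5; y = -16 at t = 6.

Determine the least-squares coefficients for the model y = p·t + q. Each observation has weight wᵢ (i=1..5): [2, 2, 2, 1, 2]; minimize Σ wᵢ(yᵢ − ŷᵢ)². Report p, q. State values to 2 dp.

Normal-equation sums: Σwᵢ·t·t = 125, Σwᵢ·t = 29, Σwᵢ·1 = 9.
Moment sums: Σwᵢ·t·y = -335, Σwᵢ·y = -77.
Normal equations: [[125, 29]; [29, 9]]·[p, q]ᵀ = [-335, -77]ᵀ.
det = 125·9 − 29² = 284.
p = ((-335)·9 − 29·(-77))/284 = -391/142; q = (125·(-77) − 29·(-335))/284 = 45/142.

p = -2.75, q = 0.32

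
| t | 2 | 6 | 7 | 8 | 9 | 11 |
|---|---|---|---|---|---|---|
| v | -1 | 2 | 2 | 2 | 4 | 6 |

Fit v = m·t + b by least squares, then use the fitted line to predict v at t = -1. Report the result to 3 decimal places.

Setting ∂/∂m … = 0 gives: 355·m + 43·b = 142;  43·m + 6·b = 15.
(Σt·t = 355, Σt = 43, Σ1 = 6, Σt·v = 142, Σv = 15.)
det = 355·6 − 43² = 281.
m = (142·6 − 43·15)/281 = 207/281; b = (355·15 − 43·142)/281 = -781/281.
At t = -1: v̂ = (207/281)·(-1) + (-781/281)·(1) = -988/281.

v̂ = -3.516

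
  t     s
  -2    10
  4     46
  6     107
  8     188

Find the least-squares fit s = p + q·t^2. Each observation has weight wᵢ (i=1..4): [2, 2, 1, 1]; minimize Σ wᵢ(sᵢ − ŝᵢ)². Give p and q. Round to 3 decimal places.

Setting ∂/∂p … = 0 gives: 6·p + 140·q = 407;  140·p + 5936·q = 17436.
(Σwᵢ·1 = 6, Σwᵢ·t^2 = 140, Σwᵢ·t^2·t^2 = 5936, Σwᵢ·s = 407, Σwᵢ·t^2·s = 17436.)
det = 6·5936 − 140² = 16016.
p = (407·5936 − 140·17436)/16016 = -224/143; q = (6·17436 − 140·407)/16016 = 11909/4004.

p = -1.566, q = 2.974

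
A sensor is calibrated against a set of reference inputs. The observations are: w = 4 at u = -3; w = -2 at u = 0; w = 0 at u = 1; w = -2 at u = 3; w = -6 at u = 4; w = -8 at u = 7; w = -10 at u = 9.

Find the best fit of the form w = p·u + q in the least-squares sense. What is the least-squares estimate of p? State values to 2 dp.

The normal system MᵀM·[p, q]ᵀ = Mᵀw is [[165, 21]; [21, 7]]·[p, q]ᵀ = [-188, -24]ᵀ.
Δ = 165·7 − 21² = 714.
p = ((-188)·7 − 21·(-24))/714 = -58/51; q = (165·(-24) − 21·(-188))/714 = -2/119.

p = -1.14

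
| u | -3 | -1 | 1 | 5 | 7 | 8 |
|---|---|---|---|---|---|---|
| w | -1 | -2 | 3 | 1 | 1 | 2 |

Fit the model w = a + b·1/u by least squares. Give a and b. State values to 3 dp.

XᵀX·[a, b]ᵀ = Xᵀw reads: 6·a + (113/840)·b = 4;  (113/840)·a + (1543249/705600)·b = 2489/420.
Eliminating b: (1543249/705600)·(row 1) − (113/840)·(row 2) gives (369869/28224)·a = (1543249/705600)·4 − (113/840)·(2489/420) = 2805241/352800, so a = 5610482/9246725.
Then b = ((2489/420) − (113/840)·(5610482/9246725))/(1543249/705600) = 4941888/1849345.

a = 0.607, b = 2.672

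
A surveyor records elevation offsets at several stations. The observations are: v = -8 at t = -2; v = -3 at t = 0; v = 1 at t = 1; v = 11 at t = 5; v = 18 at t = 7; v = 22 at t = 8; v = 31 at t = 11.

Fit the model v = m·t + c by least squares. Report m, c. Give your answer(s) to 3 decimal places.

m = 3.001, c = -2.576

Sums needed: Σt·t = 264, Σt = 30, Σ1 = 7.
Right-hand side: Σt·v = 715, Σv = 72.
Normal equations: [[264, 30]; [30, 7]]·[m, c]ᵀ = [715, 72]ᵀ.
Δ = 264·7 − 30² = 948.
m = (715·7 − 30·72)/948 = 2845/948; c = (264·72 − 30·715)/948 = -407/158.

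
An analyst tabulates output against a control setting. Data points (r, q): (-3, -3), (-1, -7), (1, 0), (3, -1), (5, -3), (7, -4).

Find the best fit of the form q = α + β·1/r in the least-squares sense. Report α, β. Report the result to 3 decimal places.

α = -3.190, β = 3.325

Normal-equation sums: Σ1 = 6, Σ1/r = 12/35, Σ1/r·1/r = 25166/11025.
Moment sums: Σq = -18, Σ1/r·q = 682/105.
So XᵀX·[α, β]ᵀ = Xᵀq: [[6, 12/35]; [12/35, 25166/11025]]·[α, β]ᵀ = [-18, 682/105]ᵀ.
Δ = 6·(25166/11025) − (12/35)² = 1996/147.
α = ((-18)·(25166/11025) − (12/35)·(682/105))/(1996/147) = -7959/2495; β = (6·(682/105) − (12/35)·(-18))/(1996/147) = 1659/499.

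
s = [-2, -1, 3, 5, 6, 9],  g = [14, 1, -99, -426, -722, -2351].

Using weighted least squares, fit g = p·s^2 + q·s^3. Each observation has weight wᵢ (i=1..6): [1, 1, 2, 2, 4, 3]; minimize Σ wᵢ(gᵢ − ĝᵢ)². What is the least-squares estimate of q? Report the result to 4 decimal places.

The normal equations are: 26296·p + 214954·q = -698286;  214954·p + 1813720·q = -5877404.
Eliminating q: 1813720·(row 1) − 214954·(row 2) gives 1488359004·p = 1813720·(-698286) − 214954·(-5877404) = -3123784504, so p = -780946126/372089751.
Then q = ((-5877404) − 214954·(-780946126/372089751))/1813720 = -1113211685/372089751.

q = -2.9918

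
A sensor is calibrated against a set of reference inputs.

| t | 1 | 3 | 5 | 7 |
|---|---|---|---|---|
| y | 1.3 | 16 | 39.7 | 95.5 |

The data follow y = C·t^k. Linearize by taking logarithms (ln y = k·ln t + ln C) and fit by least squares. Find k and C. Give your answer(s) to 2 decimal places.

k = 2.18, C = 1.33

With ln yᵢ as the transformed response and ln tᵢ as the regressor:
Σln t = 4.6540, Σ(ln t)² = 7.5838, Σln y = 11.2754, Σln t·ln y = 17.8426.
Normal system: [[7.5838, 4.6540]; [4.6540, 4]]·[k, ln C]ᵀ = [17.8426, 11.2754]ᵀ.
Δ = 7.5838·4 − (4.6540)² = 8.6759; k = (17.8426·4 − 4.6540·11.2754)/8.6759 = 2.17786, ln C = (7.5838·11.2754 − 4.6540·17.8426)/8.6759 = 0.28494, so C = exp(0.28494) = 1.32969.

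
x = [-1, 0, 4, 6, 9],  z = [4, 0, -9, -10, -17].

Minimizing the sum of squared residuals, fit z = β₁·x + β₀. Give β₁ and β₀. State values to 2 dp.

β₁ = -1.99, β₀ = 0.77

The normal equations are: 134·β₁ + 18·β₀ = -253;  18·β₁ + 5·β₀ = -32.
Determinant 134·5 − 18² = 346.
β₁ = ((-253)·5 − 18·(-32))/346 = -689/346; β₀ = (134·(-32) − 18·(-253))/346 = 133/173.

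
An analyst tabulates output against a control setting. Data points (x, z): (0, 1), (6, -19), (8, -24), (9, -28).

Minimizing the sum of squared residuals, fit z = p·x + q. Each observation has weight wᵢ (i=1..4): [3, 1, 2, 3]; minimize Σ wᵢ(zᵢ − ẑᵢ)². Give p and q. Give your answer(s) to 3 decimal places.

p = -3.197, q = 0.959

MᵀWM·[p, q]ᵀ = MᵀWz reads: 407·p + 49·q = -1254;  49·p + 9·q = -148.
(Σwᵢ·x·x = 407, Σwᵢ·x = 49, Σwᵢ·1 = 9, Σwᵢ·x·z = -1254, Σwᵢ·z = -148.)
Δ = 407·9 − 49² = 1262.
p = ((-1254)·9 − 49·(-148))/1262 = -2017/631; q = (407·(-148) − 49·(-1254))/1262 = 605/631.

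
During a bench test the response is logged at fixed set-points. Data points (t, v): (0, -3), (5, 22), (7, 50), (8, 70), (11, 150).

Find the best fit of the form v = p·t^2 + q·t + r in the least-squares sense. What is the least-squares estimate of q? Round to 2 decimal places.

With design matrix A, AᵀA = [[21763, 2311, 259]; [2311, 259, 31]; [259, 31, 5]] and Aᵀv = [25630, 2670, 289]ᵀ.
Row-reducing yields p = 28990/18831, q = -116957/37662, r = -33789/12554.

q = -3.11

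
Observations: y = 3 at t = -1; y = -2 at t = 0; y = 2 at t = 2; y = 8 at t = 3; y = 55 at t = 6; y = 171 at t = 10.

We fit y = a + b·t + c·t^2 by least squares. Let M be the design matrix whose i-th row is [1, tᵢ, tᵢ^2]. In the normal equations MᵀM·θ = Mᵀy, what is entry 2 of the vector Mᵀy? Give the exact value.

Entry 2 ↔ basis t, so (Mᵀy)_{2} = Σᵢ (t)·yᵢ = (-1)·(3) + (0)·(-2) + (2)·(2) + (3)·(8) + (6)·(55) + (10)·(171) = 2065.

2065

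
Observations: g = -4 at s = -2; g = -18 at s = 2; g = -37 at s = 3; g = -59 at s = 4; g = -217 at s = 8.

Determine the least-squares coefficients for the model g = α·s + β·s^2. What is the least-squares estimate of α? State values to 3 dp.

The normal system AᵀA·[α, β]ᵀ = Aᵀg is [[97, 603]; [603, 4465]]·[α, β]ᵀ = [-2111, -15253]ᵀ.
Eliminating β: 4465·(row 1) − 603·(row 2) gives 69496·α = 4465·(-2111) − 603·(-15253) = -228056, so α = -28507/8687.
Then β = ((-15253) − 603·(-28507/8687))/4465 = -25826/8687.

α = -3.282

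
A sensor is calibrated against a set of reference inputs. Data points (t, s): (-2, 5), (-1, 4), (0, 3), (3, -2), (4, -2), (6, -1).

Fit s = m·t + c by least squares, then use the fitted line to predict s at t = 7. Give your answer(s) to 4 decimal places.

ŝ = -3.7703

Sums needed: Σt·t = 66, Σt = 10, Σ1 = 6.
Right-hand side: Σt·s = -34, Σs = 7.
So AᵀA·[m, c]ᵀ = Aᵀs: [[66, 10]; [10, 6]]·[m, c]ᵀ = [-34, 7]ᵀ.
det = 66·6 − 10² = 296.
m = ((-34)·6 − 10·7)/296 = -137/148; c = (66·7 − 10·(-34))/296 = 401/148.
At t = 7: ŝ = (-137/148)·(7) + (401/148)·(1) = -279/74.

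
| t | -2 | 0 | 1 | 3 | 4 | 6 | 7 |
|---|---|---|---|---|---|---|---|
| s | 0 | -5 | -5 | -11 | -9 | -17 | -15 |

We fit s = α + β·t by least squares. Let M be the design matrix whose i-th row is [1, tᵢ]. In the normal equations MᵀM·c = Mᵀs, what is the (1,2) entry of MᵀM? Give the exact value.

Row 1 ↔ basis 1, column 2 ↔ basis t, so (MᵀM)_{1,2} = Σᵢ t = (1)·(-2) + (1)·(0) + (1)·(1) + (1)·(3) + (1)·(4) + (1)·(6) + (1)·(7) = 19.

19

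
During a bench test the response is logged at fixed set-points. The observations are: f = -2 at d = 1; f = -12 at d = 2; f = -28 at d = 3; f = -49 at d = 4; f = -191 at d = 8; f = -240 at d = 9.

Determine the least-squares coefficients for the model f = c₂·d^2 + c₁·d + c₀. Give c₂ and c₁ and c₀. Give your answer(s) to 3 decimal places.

With design matrix A, AᵀA = [[11011, 1341, 175]; [1341, 175, 27]; [175, 27, 6]] and Aᵀf = [-32750, -3994, -522]ᵀ.
Solving the 3×3 system (Gaussian elimination) gives c₂ = -2031/724, c₁ = -1249/724, c₀ = 935/362.

c₂ = -2.805, c₁ = -1.725, c₀ = 2.583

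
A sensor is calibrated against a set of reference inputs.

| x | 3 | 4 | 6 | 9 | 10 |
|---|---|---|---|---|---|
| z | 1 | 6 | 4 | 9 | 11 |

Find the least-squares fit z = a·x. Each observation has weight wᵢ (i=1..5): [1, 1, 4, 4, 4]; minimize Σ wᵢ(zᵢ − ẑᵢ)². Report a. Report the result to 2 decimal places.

From the data, Σwᵢ·x·x = 893.
For MᵀWz: Σwᵢ·x·z = 887.
MᵀWM·[a]ᵀ = MᵀWz becomes [[893]]·[a]ᵀ = [887]ᵀ.
a = 887/893 = 0.993281.

a = 0.99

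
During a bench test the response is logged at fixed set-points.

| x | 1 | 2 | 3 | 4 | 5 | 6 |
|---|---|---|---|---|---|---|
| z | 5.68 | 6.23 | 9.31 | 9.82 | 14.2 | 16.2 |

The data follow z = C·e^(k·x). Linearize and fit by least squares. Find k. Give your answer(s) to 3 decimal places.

k = 0.222

Taking logs, ln z = k·x + ln C, so regress ln z on x.
AᵀA = [[91.0000, 21.0000]; [21.0000, 6]], rhs = [51.2029, 13.5201]ᵀ  (here Σx = 21.0000, Σ(x)² = 91.0000, Σln z = 13.5201, Σx·ln z = 51.2029).
Δ = 91.0000·6 − (21.0000)² = 105.0000; k = (51.2029·6 − 21.0000·13.5201)/105.0000 = 0.22186, ln C = (91.0000·13.5201 − 21.0000·51.2029)/105.0000 = 1.47683.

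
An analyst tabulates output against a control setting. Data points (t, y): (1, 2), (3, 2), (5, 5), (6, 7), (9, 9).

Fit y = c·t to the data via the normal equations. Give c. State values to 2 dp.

Sums needed: Σt·t = 152.
Right-hand side: Σt·y = 156.
c = 156/152 = 1.02632.

c = 1.03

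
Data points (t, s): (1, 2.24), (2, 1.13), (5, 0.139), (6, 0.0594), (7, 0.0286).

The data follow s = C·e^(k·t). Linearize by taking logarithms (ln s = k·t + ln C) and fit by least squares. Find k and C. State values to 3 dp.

Linearized form: ln s = k·t + ln C. From the 5 transformed points,
Σt = 21.0000, Σ(t)² = 115.0000, Σln s = -7.4224, Σt·ln s = -50.6367.
Normal system: [[115.0000, 21.0000]; [21.0000, 5]]·[k, ln C]ᵀ = [-50.6367, -7.4224]ᵀ.
Solving (det = 134.0000): k = -0.72622, ln C = 1.56563, so C = exp(1.56563) = 4.78571.

k = -0.726, C = 4.786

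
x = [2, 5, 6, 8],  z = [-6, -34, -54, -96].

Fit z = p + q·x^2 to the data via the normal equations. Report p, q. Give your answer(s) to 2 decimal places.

With design matrix A, AᵀA = [[4, 129]; [129, 6033]] and Aᵀz = [-190, -8962]ᵀ.
det = 4·6033 − 129² = 7491.
p = ((-190)·6033 − 129·(-8962))/7491 = 3276/2497; q = (4·(-8962) − 129·(-190))/7491 = -11338/7491.

p = 1.31, q = -1.51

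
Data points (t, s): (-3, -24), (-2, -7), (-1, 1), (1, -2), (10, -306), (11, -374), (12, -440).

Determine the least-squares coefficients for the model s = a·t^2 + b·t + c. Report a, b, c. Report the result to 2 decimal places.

Normal-equation sums: Σt^2·t^2 = 45476, Σt^2·t = 4024, Σt^2 = 380, Σt·t = 380, Σt = 28, Σ1 = 7.
And Σt^2·s = -139459, Σt·s = -12371, Σs = -1152.
Normal equations: [[45476, 4024, 380]; [4024, 380, 28]; [380, 28, 7]]·[a, b, c]ᵀ = [-139459, -12371, -1152]ᵀ.
Inverting the 3×3 Gram matrix, [a, b, c]ᵀ = [-686295/226972, -162317/226972, 138044/56743]ᵀ.

a = -3.02, b = -0.72, c = 2.43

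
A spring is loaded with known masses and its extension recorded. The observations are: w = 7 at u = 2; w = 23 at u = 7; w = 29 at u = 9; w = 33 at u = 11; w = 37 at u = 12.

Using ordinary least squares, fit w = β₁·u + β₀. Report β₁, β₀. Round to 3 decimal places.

β₁ = 2.949, β₀ = 1.618

Entries of XᵀX: Σu·u = 399, Σu = 41, Σ1 = 5.
Moment sums: Σu·w = 1243, Σw = 129.
So XᵀX·[β₁, β₀]ᵀ = Xᵀw: [[399, 41]; [41, 5]]·[β₁, β₀]ᵀ = [1243, 129]ᵀ.
Eliminating β₀: 5·(row 1) − 41·(row 2) gives 314·β₁ = 5·1243 − 41·129 = 926, so β₁ = 463/157.
Then β₀ = (129 − 41·(463/157))/5 = 254/157.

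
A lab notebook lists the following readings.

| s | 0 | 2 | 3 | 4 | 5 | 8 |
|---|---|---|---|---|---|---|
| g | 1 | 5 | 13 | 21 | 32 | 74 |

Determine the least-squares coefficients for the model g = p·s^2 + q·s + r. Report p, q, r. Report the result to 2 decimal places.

p = 1.03, q = 1.02, r = 0.39

Sums needed: Σs^2·s^2 = 5074, Σs^2·s = 736, Σs^2 = 118, Σs·s = 118, Σs = 22, Σ1 = 6.
Right-hand side: Σs^2·g = 6009, Σs·g = 885, Σg = 146.
Row-reducing yields p = 113/110, q = 157/154, r = 151/385.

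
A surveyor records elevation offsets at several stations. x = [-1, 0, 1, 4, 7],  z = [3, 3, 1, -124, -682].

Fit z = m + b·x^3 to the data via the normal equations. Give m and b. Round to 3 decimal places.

With design matrix M, MᵀM = [[5, 407]; [407, 121747]] and Mᵀz = [-799, -241864]ᵀ.
Δ = 5·121747 − 407² = 443086.
m = ((-799)·121747 − 407·(-241864))/443086 = 1162795/443086; b = (5·(-241864) − 407·(-799))/443086 = -884127/443086.

m = 2.624, b = -1.995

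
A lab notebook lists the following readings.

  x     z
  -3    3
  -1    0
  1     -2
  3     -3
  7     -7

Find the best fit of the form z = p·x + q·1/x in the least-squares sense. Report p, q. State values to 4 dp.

Setting ∂/∂p … = 0 gives: 69·p + 5·q = -69;  5·p + (989/441)·q = -5.
(Σx·x = 69, Σx·1/x = 5, Σ1/x·1/x = 989/441, Σx·z = -69, Σ1/x·z = -5.)
Determinant 69·(989/441) − 5² = 19072/147.
p = ((-69)·(989/441) − 5·(-5))/(19072/147) = -1; q = (69·(-5) − 5·(-69))/(19072/147) = 0.

p = -1.0000, q = 0.0000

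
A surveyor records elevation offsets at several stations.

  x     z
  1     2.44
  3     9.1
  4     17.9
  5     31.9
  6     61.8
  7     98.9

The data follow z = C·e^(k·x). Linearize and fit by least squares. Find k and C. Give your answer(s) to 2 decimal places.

k = 0.62, C = 1.38

Linearized form: ln z = k·x + ln C. From the 6 transformed points,
Σx = 26.0000, Σ(x)² = 136.0000, Σln z = 18.1657, Σx·ln z = 93.2712.
Normal system: [[136.0000, 26.0000]; [26.0000, 6]]·[k, ln C]ᵀ = [93.2712, 18.1657]ᵀ.
Solving (det = 140.0000): k = 0.62371, ln C = 0.32487, so C = exp(0.32487) = 1.38385.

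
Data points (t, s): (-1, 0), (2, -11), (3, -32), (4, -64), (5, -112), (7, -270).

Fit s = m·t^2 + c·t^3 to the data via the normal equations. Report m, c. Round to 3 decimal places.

m = -1.942, c = -0.510

Entries of MᵀM: Σt^2·t^2 = 3380, Σt^2·t^3 = 21230, Σt^3·t^3 = 138164.
Right-hand side: Σt^2·s = -17386, Σt^3·s = -111658.
Eliminating c: 138164·(row 1) − 21230·(row 2) gives 16281420·m = 138164·(-17386) − 21230·(-111658) = -31619964, so m = -2634997/1356785.
Then c = ((-111658) − 21230·(-2634997/1356785))/138164 = -138321/271357.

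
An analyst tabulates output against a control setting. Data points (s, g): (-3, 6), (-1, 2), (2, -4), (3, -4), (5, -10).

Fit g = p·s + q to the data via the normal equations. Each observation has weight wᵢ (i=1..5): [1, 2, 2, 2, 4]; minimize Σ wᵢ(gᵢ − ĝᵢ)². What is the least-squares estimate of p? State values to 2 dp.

p = -1.96

Setting ∂/∂p … = 0 gives: 137·p + 25·q = -262;  25·p + 11·q = -46.
(Σwᵢ·s·s = 137, Σwᵢ·s = 25, Σwᵢ·1 = 11, Σwᵢ·s·g = -262, Σwᵢ·g = -46.)
det = 137·11 − 25² = 882.
p = ((-262)·11 − 25·(-46))/882 = -866/441; q = (137·(-46) − 25·(-262))/882 = 124/441.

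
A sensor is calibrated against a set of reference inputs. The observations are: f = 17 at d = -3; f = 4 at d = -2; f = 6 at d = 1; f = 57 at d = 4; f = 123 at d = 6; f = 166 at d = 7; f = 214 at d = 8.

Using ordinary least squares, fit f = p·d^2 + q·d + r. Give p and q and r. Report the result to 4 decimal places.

p = 3.0018, q = 2.8705, r = -1.5150

Setting ∂/∂p … = 0 gives: 8147·p + 1101·q + 179·r = 27345;  1101·p + 179·q + 21·r = 3787;  179·p + 21·q + 7·r = 587.
(Σd^2·d^2 = 8147, Σd^2·d = 1101, Σd^2 = 179, Σd·d = 179, Σd = 21, Σ1 = 7, Σd^2·f = 27345, Σd·f = 3787, Σf = 587.)
Inverting the 3×3 Gram matrix, [p, q, r]ᵀ = [31516/10499, 60275/20998, -31811/20998]ᵀ.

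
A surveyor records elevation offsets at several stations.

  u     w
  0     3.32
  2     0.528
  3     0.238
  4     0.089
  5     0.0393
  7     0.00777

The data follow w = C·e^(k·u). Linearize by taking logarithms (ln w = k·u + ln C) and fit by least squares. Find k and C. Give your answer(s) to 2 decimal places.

Linearized form: ln w = k·u + ln C. From the 6 transformed points,
Sums: Σu = 21.0000, Σ(u)² = 103.0000, Σln w = -11.3873, Σu·ln w = -65.4453.
Normal system: [[103.0000, 21.0000]; [21.0000, 6]]·[k, ln C]ᵀ = [-65.4453, -11.3873]ᵀ.
Solving (det = 177.0000): k = -0.86745, ln C = 1.13818, so C = exp(1.13818) = 3.12108.

k = -0.87, C = 3.12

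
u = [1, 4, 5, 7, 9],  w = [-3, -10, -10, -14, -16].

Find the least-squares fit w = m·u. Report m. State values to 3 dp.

Forming MᵀM = [[172]] and Mᵀw = [-335]ᵀ gives MᵀM·[m]ᵀ = Mᵀw.
m = (-335)/172 = -1.94767.

m = -1.948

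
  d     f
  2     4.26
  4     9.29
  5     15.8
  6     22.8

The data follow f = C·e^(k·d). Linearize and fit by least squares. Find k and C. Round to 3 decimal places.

Taking logs, ln f = k·d + ln C, so regress ln f on d.
AᵀA = [[81.0000, 17.0000]; [17.0000, 4]], rhs = [44.3749, 9.5650]ᵀ  (here Σd = 17.0000, Σ(d)² = 81.0000, Σln f = 9.5650, Σd·ln f = 44.3749).
Slope k = (n·Σd·ln f − Σd·Σln f)/(n·Σ(d)² − (Σd)²) = (4·44.3749 − 17.0000·9.5650)/35.0000 = 0.42557; ln C = (Σln f − k·Σd)/n = 0.58257, so C = exp(0.58257) = 1.79063.

k = 0.426, C = 1.791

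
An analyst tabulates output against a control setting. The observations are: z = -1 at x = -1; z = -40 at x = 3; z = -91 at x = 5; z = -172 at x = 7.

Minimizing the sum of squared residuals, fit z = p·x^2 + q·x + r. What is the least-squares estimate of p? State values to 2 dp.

Normal-equation sums: Σx^2·x^2 = 3108, Σx^2·x = 494, Σx^2 = 84, Σx·x = 84, Σx = 14, Σ1 = 4.
Right-hand side: Σx^2·z = -11064, Σx·z = -1778, Σz = -304.
Solving the 3×3 system (Gaussian elimination) gives p = -525/176, q = -369/110, r = -1423/880.

p = -2.98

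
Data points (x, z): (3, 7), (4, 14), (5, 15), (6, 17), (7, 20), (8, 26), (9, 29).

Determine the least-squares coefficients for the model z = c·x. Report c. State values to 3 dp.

Sums needed: Σx·x = 280.
Right-hand side: Σx·z = 863.
So AᵀA·[c]ᵀ = Aᵀz: [[280]]·[c]ᵀ = [863]ᵀ.
c = 863/280 = 3.08214.

c = 3.082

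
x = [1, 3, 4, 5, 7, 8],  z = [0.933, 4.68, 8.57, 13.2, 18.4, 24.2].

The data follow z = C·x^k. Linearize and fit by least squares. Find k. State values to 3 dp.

Taking logs, ln z = k·ln x + ln C, so regress ln z on ln x.
Σln x = 8.1197, Σ(ln x)² = 13.8297, Σln z = 12.3011, Σln x·ln z = 21.1193.
Normal system: [[13.8297, 8.1197]; [8.1197, 6]]·[k, ln C]ᵀ = [21.1193, 12.3011]ᵀ.
Slope k = (n·Σln x·ln z − Σln x·Σln z)/(n·Σ(ln x)² − (Σln x)²) = (6·21.1193 − 8.1197·12.3011)/17.0487 = 1.57399; ln C = (Σln z − k·Σln x)/n = -0.07986.

k = 1.574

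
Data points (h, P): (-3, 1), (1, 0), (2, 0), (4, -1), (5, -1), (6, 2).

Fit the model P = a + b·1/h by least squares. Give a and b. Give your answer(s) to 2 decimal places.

With design matrix X, XᵀX = [[6, 107/60]; [107/60, 5369/3600]] and XᵀP = [1, -9/20]ᵀ.
Determinant 6·(5369/3600) − (107/60)² = 4153/720.
a = (1·(5369/3600) − (107/60)·(-9/20))/(4153/720) = 8258/20765; b = (6·(-9/20) − (107/60)·1)/(4153/720) = -3228/4153.

a = 0.40, b = -0.78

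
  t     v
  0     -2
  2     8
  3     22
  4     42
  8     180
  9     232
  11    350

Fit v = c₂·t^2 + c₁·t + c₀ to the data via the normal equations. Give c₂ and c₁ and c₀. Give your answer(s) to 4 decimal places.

Setting ∂/∂c₂ … = 0 gives: 25651·c₂ + 2671·c₁ + 295·c₀ = 73564;  2671·c₂ + 295·c₁ + 37·c₀ = 7628;  295·c₂ + 37·c₁ + 7·c₀ = 832.
Row-reducing yields c₂ = 138226/45747, c₁ = -59258/45747, c₀ = -74660/45747.

c₂ = 3.0215, c₁ = -1.2953, c₀ = -1.6320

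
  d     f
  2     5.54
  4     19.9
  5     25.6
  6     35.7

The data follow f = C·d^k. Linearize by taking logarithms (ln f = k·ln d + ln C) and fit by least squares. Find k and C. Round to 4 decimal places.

With ln fᵢ as the transformed response and ln dᵢ as the regressor:
Σln d = 5.4806, Σ(ln d)² = 8.2030, Σln f = 11.5205, Σln d·ln f = 16.9572.
Equations: 8.2030·k + 5.4806·ln C = 16.9572;  5.4806·k + 4·ln C = 11.5205.
Δ = 8.2030·4 − (5.4806)² = 2.7744; k = (16.9572·4 − 5.4806·11.5205)/2.7744 = 1.69026, ln C = (8.2030·11.5205 − 5.4806·16.9572)/2.7744 = 0.56419, so C = exp(0.56419) = 1.75802.

k = 1.6903, C = 1.7580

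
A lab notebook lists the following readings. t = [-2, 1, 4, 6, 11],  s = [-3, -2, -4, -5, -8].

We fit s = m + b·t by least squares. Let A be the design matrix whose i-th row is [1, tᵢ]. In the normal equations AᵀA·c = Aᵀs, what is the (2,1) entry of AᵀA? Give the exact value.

Row 2 ↔ basis t, column 1 ↔ basis 1, so (AᵀA)_{2,1} = Σᵢ t = (-2)·(1) + (1)·(1) + (4)·(1) + (6)·(1) + (11)·(1) = 20.

20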